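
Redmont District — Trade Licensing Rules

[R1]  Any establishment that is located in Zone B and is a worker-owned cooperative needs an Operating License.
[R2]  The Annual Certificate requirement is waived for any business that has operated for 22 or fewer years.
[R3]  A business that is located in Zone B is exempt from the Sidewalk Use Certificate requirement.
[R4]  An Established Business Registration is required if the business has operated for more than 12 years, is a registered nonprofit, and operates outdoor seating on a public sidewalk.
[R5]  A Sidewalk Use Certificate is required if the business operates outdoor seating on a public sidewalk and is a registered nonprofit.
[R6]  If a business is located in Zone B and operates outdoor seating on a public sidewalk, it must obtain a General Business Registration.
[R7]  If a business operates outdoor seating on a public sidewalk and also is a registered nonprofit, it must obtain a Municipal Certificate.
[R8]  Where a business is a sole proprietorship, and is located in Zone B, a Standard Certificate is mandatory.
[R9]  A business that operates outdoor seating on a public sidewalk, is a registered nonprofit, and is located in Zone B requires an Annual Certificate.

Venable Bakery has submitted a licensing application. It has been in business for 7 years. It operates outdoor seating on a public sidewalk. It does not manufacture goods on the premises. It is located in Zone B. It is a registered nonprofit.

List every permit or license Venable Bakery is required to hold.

[R1] is located in Zone B; is a registered nonprofit (not: is a worker-owned cooperative) → Operating License not required.
[R2] years in business 7 ≤ 22 → exempt from Annual Certificate.
[R3] is located in Zone B → exempt from Sidewalk Use Certificate.
[R4] years in business 7 ≤ 12; is a registered nonprofit; operates outdoor seating on a public sidewalk → Established Business Registration not required.
[R5] operates outdoor seating on a public sidewalk; is a registered nonprofit → Sidewalk Use Certificate required.
[R6] is located in Zone B; operates outdoor seating on a public sidewalk → General Business Registration required.
[R7] operates outdoor seating on a public sidewalk; is a registered nonprofit → Municipal Certificate required.
[R8] is a registered nonprofit (not: is a sole proprietorship); is located in Zone B → Standard Certificate not required.
[R9] operates outdoor seating on a public sidewalk; is a registered nonprofit; is located in Zone B → Annual Certificate required.

General Business Registration, Municipal Certificate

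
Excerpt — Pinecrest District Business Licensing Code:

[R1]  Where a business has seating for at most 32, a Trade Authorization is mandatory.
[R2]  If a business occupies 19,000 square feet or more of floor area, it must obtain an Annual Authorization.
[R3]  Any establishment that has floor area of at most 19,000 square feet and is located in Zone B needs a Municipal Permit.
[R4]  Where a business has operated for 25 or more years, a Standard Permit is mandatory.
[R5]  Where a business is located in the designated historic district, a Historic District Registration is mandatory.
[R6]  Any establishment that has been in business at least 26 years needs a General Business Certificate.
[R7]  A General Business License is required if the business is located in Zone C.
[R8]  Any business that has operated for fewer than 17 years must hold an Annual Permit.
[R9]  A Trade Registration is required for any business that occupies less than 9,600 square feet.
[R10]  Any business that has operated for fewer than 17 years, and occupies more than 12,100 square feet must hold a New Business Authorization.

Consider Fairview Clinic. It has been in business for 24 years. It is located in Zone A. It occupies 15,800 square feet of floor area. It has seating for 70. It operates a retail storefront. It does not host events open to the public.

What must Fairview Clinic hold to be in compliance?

[R1] seating 70 > 32 → Trade Authorization not required.
[R2] floor area 15,800 square feet < 19,000 square feet → Annual Authorization not required.
[R3] floor area 15,800 square feet ≤ 19,000 square feet; is located in Zone A (not: is located in Zone B) → Municipal Permit not required.
[R4] years in business 24 < 25 → Standard Permit not required.
[R5] is located in Zone A (not: is located in the designated historic district) → Historic District Registration not required.
[R6] years in business 24 < 26 → General Business Certificate not required.
[R7] is located in Zone A (not: is located in Zone C) → General Business License not required.
[R8] years in business 24 ≥ 17 → Annual Permit not required.
[R9] floor area 15,800 square feet ≥ 9,600 square feet → Trade Registration not required.
[R10] years in business 24 ≥ 17; floor area 15,800 square feet > 12,100 square feet → New Business Authorization not required.

None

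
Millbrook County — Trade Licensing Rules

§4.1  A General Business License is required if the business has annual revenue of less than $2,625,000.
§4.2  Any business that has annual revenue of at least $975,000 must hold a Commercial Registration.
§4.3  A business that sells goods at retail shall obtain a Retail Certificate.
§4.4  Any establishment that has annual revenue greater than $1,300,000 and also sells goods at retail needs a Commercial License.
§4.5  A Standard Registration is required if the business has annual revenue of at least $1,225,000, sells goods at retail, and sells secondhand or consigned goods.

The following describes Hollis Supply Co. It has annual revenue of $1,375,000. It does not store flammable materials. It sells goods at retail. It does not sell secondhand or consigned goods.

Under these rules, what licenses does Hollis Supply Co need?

§4.1 revenue $1,375,000 < $2,625,000 → General Business License required.
§4.2 revenue $1,375,000 ≥ $975,000 → Commercial Registration required.
§4.3 sells goods at retail → Retail Certificate required.
§4.4 revenue $1,375,000 > $1,300,000; sells goods at retail → Commercial License required.
§4.5 revenue $1,375,000 ≥ $1,225,000; sells goods at retail; does not sell secondhand or consigned goods → Standard Registration not required.

Commercial License, Commercial Registration, General Business License, Retail Certificate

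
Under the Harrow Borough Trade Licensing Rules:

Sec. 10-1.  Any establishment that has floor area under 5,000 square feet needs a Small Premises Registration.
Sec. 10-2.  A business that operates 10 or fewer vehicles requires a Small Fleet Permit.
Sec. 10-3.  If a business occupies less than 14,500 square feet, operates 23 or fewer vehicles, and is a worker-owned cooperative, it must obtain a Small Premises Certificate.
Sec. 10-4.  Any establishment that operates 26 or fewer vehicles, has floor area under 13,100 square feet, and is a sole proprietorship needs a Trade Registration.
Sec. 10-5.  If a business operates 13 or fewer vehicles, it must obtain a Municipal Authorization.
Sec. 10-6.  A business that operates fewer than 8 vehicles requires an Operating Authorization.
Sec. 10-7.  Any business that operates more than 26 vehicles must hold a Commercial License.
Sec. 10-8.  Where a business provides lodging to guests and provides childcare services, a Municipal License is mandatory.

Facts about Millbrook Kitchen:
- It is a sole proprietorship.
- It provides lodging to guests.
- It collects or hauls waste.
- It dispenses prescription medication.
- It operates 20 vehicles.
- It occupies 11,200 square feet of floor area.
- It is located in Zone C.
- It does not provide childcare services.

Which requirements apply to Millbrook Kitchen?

Sec. 10-1. floor area 11,200 square feet ≥ 5,000 square feet → Small Premises Registration not required.
Sec. 10-2. vehicles 20 > 10 → Small Fleet Permit not required.
Sec. 10-3. floor area 11,200 square feet < 14,500 square feet; vehicles 20 ≤ 23; is a sole proprietorship (not: is a worker-owned cooperative) → Small Premises Certificate not required.
Sec. 10-4. vehicles 20 ≤ 26; floor area 11,200 square feet < 13,100 square feet; is a sole proprietorship → Trade Registration required.
Sec. 10-5. vehicles 20 > 13 → Municipal Authorization not required.
Sec. 10-6. vehicles 20 ≥ 8 → Operating Authorization not required.
Sec. 10-7. vehicles 20 ≤ 26 → Commercial License not required.
Sec. 10-8. provides lodging to guests; does not provide childcare services → Municipal License not required.

Trade Registration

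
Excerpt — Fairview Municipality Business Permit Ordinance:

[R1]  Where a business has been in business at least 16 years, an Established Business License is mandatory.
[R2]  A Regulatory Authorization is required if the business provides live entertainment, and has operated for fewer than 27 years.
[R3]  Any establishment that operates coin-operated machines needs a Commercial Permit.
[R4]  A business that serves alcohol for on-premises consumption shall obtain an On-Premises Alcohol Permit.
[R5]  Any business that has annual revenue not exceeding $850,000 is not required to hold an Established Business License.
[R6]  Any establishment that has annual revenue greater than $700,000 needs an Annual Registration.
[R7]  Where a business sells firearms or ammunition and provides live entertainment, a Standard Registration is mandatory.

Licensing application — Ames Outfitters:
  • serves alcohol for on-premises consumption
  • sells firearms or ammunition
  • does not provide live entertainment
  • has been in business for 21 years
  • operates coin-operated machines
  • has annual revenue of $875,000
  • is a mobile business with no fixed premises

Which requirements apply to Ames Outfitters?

Annual Registration, Commercial Permit, Established Business License, On-Premises Alcohol Permit

[R1] years in business 21 ≥ 16 → Established Business License required.
[R2] does not provide live entertainment; years in business 21 < 27 → Regulatory Authorization not required.
[R3] operates coin-operated machines → Commercial Permit required.
[R4] serves alcohol for on-premises consumption → On-Premises Alcohol Permit required.
[R5] revenue $875,000 > $850,000 → Established Business License exemption does not apply.
[R6] revenue $875,000 > $700,000 → Annual Registration required.
[R7] sells firearms or ammunition; does not provide live entertainment → Standard Registration not required.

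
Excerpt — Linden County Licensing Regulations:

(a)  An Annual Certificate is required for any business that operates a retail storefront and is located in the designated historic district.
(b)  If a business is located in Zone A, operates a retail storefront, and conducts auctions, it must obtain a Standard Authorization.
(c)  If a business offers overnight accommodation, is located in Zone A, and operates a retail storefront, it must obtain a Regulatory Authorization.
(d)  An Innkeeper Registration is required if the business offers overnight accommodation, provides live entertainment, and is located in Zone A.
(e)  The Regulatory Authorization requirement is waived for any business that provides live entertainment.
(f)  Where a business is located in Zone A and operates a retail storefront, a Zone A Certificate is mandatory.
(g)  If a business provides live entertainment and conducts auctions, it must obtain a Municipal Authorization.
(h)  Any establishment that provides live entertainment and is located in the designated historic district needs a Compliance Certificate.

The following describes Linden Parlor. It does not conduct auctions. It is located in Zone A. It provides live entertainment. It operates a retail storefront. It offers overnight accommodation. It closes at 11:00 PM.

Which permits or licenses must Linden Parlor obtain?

(a) operates a retail storefront; is located in Zone A (not: is located in the designated historic district) → Annual Certificate not required.
(b) is located in Zone A; operates a retail storefront; does not conduct auctions → Standard Authorization not required.
(c) offers overnight accommodation; is located in Zone A; operates a retail storefront → Regulatory Authorization required.
(d) offers overnight accommodation; provides live entertainment; is located in Zone A → Innkeeper Registration required.
(e) provides live entertainment → exempt from Regulatory Authorization.
(f) is located in Zone A; operates a retail storefront → Zone A Certificate required.
(g) provides live entertainment; does not conduct auctions → Municipal Authorization not required.
(h) provides live entertainment; is located in Zone A (not: is located in the designated historic district) → Compliance Certificate not required.

Innkeeper Registration, Zone A Certificate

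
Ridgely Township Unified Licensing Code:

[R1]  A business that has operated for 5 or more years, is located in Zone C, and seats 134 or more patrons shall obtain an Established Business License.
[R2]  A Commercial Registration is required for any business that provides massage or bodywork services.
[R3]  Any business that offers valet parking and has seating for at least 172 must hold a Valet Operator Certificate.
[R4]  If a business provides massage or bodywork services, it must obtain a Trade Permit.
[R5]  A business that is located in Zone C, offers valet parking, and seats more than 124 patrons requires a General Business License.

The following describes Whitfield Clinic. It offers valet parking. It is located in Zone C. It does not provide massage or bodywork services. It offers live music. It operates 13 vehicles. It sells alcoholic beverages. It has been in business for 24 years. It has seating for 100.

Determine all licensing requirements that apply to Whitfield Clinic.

[R1] years in business 24 ≥ 5; is located in Zone C; seating 100 < 134 → Established Business License not required.
[R2] does not provide massage or bodywork services → Commercial Registration not required.
[R3] offers valet parking; seating 100 < 172 → Valet Operator Certificate not required.
[R4] does not provide massage or bodywork services → Trade Permit not required.
[R5] is located in Zone C; offers valet parking; seating 100 ≤ 124 → General Business License not required.

None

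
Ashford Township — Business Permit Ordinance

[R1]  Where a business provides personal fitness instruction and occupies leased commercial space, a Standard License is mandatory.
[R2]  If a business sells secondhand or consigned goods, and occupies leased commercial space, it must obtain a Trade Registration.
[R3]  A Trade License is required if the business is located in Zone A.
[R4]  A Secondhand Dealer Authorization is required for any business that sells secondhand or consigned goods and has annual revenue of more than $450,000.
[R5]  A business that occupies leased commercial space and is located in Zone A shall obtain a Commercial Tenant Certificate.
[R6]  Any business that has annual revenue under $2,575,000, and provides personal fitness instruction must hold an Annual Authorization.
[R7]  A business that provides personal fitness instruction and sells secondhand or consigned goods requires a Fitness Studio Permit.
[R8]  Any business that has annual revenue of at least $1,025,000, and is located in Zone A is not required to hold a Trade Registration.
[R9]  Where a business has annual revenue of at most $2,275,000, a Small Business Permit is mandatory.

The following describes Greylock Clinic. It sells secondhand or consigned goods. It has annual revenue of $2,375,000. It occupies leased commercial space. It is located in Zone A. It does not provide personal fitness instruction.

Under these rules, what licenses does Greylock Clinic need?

[R1] does not provide personal fitness instruction; occupies leased commercial space → Standard License not required.
[R2] sells secondhand or consigned goods; occupies leased commercial space → Trade Registration required.
[R3] is located in Zone A → Trade License required.
[R4] sells secondhand or consigned goods; revenue $2,375,000 > $450,000 → Secondhand Dealer Authorization required.
[R5] occupies leased commercial space; is located in Zone A → Commercial Tenant Certificate required.
[R6] revenue $2,375,000 < $2,575,000; does not provide personal fitness instruction → Annual Authorization not required.
[R7] does not provide personal fitness instruction; sells secondhand or consigned goods → Fitness Studio Permit not required.
[R8] revenue $2,375,000 ≥ $1,025,000; is located in Zone A → exempt from Trade Registration.
[R9] revenue $2,375,000 > $2,275,000 → Small Business Permit not required.

Commercial Tenant Certificate, Secondhand Dealer Authorization, Trade License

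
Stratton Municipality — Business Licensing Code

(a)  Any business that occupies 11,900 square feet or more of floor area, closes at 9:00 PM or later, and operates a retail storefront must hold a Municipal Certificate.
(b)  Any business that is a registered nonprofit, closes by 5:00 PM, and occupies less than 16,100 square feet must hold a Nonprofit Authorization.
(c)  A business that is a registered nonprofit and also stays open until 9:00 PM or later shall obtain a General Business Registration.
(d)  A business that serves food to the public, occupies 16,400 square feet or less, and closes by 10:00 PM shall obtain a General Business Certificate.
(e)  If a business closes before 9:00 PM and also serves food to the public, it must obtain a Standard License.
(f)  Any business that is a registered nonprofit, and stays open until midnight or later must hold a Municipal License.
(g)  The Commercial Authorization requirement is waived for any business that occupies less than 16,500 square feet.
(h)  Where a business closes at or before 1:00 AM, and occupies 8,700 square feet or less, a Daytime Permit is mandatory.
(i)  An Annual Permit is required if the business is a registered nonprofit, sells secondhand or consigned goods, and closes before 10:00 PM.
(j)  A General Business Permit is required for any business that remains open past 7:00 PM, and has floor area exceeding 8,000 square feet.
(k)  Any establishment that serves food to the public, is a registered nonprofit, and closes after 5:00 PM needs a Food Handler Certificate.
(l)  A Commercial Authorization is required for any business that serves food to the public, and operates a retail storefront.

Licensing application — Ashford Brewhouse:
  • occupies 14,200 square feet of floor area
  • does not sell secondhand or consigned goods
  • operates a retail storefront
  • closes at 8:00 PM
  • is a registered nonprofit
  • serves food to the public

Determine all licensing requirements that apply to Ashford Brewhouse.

(a) floor area 14,200 square feet ≥ 11,900 square feet; closes 8:00 PM, at/before 9:00 PM; operates a retail storefront → Municipal Certificate not required.
(b) is a registered nonprofit; closes 8:00 PM, after 5:00 PM; floor area 14,200 square feet < 16,100 square feet → Nonprofit Authorization not required.
(c) is a registered nonprofit; closes 8:00 PM, at/before 9:00 PM → General Business Registration not required.
(d) serves food to the public; floor area 14,200 square feet ≤ 16,400 square feet; closes 8:00 PM, at/before 10:00 PM → General Business Certificate required.
(e) closes 8:00 PM, at/before 9:00 PM; serves food to the public → Standard License required.
(f) is a registered nonprofit; closes 8:00 PM, at/before midnight → Municipal License not required.
(g) floor area 14,200 square feet < 16,500 square feet → exempt from Commercial Authorization.
(h) closes 8:00 PM, at/before 1:00 AM; floor area 14,200 square feet > 8,700 square feet → Daytime Permit not required.
(i) is a registered nonprofit; does not sell secondhand or consigned goods; closes 8:00 PM, at/before 10:00 PM → Annual Permit not required.
(j) closes 8:00 PM, after 7:00 PM; floor area 14,200 square feet > 8,000 square feet → General Business Permit required.
(k) serves food to the public; is a registered nonprofit; closes 8:00 PM, after 5:00 PM → Food Handler Certificate required.
(l) serves food to the public; operates a retail storefront → Commercial Authorization required.

Food Handler Certificate, General Business Certificate, General Business Permit, Standard License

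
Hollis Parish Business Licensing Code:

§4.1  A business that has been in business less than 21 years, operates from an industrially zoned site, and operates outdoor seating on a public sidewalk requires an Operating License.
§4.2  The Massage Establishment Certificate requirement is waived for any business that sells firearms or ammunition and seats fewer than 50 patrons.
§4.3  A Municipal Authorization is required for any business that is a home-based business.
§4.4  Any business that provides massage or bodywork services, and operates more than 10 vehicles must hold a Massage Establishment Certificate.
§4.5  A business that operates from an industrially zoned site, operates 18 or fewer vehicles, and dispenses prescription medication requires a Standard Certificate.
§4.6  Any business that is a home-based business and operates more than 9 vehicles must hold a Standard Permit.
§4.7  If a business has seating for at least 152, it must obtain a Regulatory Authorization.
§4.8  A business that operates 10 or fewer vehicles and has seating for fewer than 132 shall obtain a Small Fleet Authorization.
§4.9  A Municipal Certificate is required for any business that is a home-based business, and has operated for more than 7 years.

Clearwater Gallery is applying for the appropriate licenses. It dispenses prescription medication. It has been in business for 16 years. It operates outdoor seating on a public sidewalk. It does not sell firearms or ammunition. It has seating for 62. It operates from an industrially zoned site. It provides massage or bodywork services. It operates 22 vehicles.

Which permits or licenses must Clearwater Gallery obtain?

Massage Establishment Certificate, Operating License

§4.1 years in business 16 < 21; operates from an industrially zoned site; operates outdoor seating on a public sidewalk → Operating License required.
§4.2 does not sell firearms or ammunition; seating 62 ≥ 50 → Massage Establishment Certificate exemption does not apply.
§4.3 operates from an industrially zoned site (not: is a home-based business) → Municipal Authorization not required.
§4.4 provides massage or bodywork services; vehicles 22 > 10 → Massage Establishment Certificate required.
§4.5 operates from an industrially zoned site; vehicles 22 > 18; dispenses prescription medication → Standard Certificate not required.
§4.6 operates from an industrially zoned site (not: is a home-based business); vehicles 22 > 9 → Standard Permit not required.
§4.7 seating 62 < 152 → Regulatory Authorization not required.
§4.8 vehicles 22 > 10; seating 62 < 132 → Small Fleet Authorization not required.
§4.9 operates from an industrially zoned site (not: is a home-based business); years in business 16 > 7 → Municipal Certificate not required.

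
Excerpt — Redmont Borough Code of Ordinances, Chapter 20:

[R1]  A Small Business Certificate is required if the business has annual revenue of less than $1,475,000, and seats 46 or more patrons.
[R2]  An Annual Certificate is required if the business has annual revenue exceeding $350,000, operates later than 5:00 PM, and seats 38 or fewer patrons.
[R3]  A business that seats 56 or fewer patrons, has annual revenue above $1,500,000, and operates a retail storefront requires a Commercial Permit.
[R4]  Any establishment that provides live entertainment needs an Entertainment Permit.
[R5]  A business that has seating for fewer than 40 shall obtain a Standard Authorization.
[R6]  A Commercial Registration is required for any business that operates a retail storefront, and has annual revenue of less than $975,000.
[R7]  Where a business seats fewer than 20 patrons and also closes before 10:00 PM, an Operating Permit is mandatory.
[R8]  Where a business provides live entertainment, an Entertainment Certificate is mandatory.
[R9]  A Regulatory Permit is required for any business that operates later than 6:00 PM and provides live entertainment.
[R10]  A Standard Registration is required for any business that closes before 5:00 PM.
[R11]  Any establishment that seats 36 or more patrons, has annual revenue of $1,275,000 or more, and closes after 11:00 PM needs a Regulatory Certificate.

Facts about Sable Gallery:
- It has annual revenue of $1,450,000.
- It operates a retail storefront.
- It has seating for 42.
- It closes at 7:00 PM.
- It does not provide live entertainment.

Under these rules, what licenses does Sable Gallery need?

None

[R1] revenue $1,450,000 < $1,475,000; seating 42 < 46 → Small Business Certificate not required.
[R2] revenue $1,450,000 > $350,000; closes 7:00 PM, after 5:00 PM; seating 42 > 38 → Annual Certificate not required.
[R3] seating 42 ≤ 56; revenue $1,450,000 ≤ $1,500,000; operates a retail storefront → Commercial Permit not required.
[R4] does not provide live entertainment → Entertainment Permit not required.
[R5] seating 42 ≥ 40 → Standard Authorization not required.
[R6] operates a retail storefront; revenue $1,450,000 ≥ $975,000 → Commercial Registration not required.
[R7] seating 42 ≥ 20; closes 7:00 PM, at/before 10:00 PM → Operating Permit not required.
[R8] does not provide live entertainment → Entertainment Certificate not required.
[R9] closes 7:00 PM, after 6:00 PM; does not provide live entertainment → Regulatory Permit not required.
[R10] closes 7:00 PM, after 5:00 PM → Standard Registration not required.
[R11] seating 42 ≥ 36; revenue $1,450,000 ≥ $1,275,000; closes 7:00 PM, at/before 11:00 PM → Regulatory Certificate not required.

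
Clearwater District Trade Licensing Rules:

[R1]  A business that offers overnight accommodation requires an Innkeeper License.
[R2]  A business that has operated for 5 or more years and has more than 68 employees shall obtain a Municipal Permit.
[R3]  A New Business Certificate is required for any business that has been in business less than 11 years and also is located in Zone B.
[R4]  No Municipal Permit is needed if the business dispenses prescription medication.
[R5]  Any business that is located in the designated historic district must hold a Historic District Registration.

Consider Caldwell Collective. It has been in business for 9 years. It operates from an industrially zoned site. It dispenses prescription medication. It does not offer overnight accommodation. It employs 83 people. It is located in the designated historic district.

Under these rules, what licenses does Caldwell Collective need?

Historic District Registration

[R1] does not offer overnight accommodation → Innkeeper License not required.
[R2] years in business 9 ≥ 5; employees 83 > 68 → Municipal Permit required.
[R3] years in business 9 < 11; is located in the designated historic district (not: is located in Zone B) → New Business Certificate not required.
[R4] dispenses prescription medication → exempt from Municipal Permit.
[R5] is located in the designated historic district → Historic District Registration required.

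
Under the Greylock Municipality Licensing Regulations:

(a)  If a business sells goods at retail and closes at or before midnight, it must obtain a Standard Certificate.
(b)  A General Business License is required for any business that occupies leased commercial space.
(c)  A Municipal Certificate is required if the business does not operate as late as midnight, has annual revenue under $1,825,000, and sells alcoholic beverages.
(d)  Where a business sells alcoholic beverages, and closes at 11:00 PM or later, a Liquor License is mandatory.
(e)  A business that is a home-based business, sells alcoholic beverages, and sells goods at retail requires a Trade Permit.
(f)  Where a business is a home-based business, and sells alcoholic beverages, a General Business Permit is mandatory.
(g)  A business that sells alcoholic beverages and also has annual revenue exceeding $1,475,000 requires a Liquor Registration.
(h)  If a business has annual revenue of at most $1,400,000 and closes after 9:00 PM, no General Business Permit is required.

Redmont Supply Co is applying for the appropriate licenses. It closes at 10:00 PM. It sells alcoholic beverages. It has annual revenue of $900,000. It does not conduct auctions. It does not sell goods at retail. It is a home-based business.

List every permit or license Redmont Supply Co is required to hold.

(a) does not sell goods at retail; closes 10:00 PM, at/before midnight → Standard Certificate not required.
(b) is a home-based business (not: occupies leased commercial space) → General Business License not required.
(c) closes 10:00 PM, at/before midnight; revenue $900,000 < $1,825,000; sells alcoholic beverages → Municipal Certificate required.
(d) sells alcoholic beverages; closes 10:00 PM, at/before 11:00 PM → Liquor License not required.
(e) is a home-based business; sells alcoholic beverages; does not sell goods at retail → Trade Permit not required.
(f) is a home-based business; sells alcoholic beverages → General Business Permit required.
(g) sells alcoholic beverages; revenue $900,000 ≤ $1,475,000 → Liquor Registration not required.
(h) revenue $900,000 ≤ $1,400,000; closes 10:00 PM, after 9:00 PM → exempt from General Business Permit.

Municipal Certificate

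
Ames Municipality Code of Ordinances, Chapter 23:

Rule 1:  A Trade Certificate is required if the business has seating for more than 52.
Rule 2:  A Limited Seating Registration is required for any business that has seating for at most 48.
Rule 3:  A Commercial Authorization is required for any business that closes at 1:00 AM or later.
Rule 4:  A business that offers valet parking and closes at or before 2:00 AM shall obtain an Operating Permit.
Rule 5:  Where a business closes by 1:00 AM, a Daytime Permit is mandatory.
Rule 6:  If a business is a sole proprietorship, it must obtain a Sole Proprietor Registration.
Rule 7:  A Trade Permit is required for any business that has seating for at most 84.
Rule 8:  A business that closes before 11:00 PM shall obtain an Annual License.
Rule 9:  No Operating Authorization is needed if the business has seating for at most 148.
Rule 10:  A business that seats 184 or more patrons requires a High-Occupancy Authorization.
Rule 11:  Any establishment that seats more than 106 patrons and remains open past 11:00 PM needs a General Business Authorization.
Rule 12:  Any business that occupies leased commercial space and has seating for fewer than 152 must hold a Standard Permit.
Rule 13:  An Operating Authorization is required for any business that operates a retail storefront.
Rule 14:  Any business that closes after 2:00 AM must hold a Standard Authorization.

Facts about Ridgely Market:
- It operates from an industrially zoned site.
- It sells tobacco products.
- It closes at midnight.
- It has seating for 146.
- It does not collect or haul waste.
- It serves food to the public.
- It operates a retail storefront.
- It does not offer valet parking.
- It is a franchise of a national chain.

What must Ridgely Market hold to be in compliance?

Rule 1: seating 146 > 52 → Trade Certificate required.
Rule 2: seating 146 > 48 → Limited Seating Registration not required.
Rule 3: closes midnight, at/before 1:00 AM → Commercial Authorization not required.
Rule 4: does not offer valet parking; closes midnight, at/before 2:00 AM → Operating Permit not required.
Rule 5: closes midnight, at/before 1:00 AM → Daytime Permit required.
Rule 6: is a franchise of a national chain (not: is a sole proprietorship) → Sole Proprietor Registration not required.
Rule 7: seating 146 > 84 → Trade Permit not required.
Rule 8: closes midnight, after 11:00 PM → Annual License not required.
Rule 9: seating 146 ≤ 148 → exempt from Operating Authorization.
Rule 10: seating 146 < 184 → High-Occupancy Authorization not required.
Rule 11: seating 146 > 106; closes midnight, after 11:00 PM → General Business Authorization required.
Rule 12: operates from an industrially zoned site (not: occupies leased commercial space); seating 146 < 152 → Standard Permit not required.
Rule 13: operates a retail storefront → Operating Authorization required.
Rule 14: closes midnight, at/before 2:00 AM → Standard Authorization not required.

Daytime Permit, General Business Authorization, Trade Certificate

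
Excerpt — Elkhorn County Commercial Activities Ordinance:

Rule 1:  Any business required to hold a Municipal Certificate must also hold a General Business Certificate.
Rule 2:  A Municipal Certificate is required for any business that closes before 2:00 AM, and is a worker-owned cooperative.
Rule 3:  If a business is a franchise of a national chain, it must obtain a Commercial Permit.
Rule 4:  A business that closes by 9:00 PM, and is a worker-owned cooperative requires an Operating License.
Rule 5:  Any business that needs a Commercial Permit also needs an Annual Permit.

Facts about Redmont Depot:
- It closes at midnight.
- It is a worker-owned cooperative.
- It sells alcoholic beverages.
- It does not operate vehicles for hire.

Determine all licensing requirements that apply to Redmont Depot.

Rule 1: Municipal Certificate is required → General Business Certificate also required.
Rule 2: closes midnight, at/before 2:00 AM; is a worker-owned cooperative → Municipal Certificate required.
Rule 3: is a worker-owned cooperative (not: is a franchise of a national chain) → Commercial Permit not required.
Rule 4: closes midnight, after 9:00 PM; is a worker-owned cooperative → Operating License not required.
Rule 5: Commercial Permit is not required → no effect.

General Business Certificate, Municipal Certificate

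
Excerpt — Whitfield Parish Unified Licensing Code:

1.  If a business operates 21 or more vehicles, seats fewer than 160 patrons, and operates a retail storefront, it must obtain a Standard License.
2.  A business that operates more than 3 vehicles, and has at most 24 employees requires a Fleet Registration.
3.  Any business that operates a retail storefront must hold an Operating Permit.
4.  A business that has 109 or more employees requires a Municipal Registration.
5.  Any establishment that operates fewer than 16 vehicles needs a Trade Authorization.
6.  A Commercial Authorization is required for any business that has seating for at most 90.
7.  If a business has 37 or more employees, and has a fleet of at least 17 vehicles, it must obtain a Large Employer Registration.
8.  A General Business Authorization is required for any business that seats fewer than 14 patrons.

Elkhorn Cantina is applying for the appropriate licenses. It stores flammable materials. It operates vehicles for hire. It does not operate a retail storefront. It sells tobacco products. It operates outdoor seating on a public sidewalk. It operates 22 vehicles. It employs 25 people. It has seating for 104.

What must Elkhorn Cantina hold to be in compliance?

1. vehicles 22 ≥ 21; seating 104 < 160; does not operate a retail storefront → Standard License not required.
2. vehicles 22 > 3; employees 25 > 24 → Fleet Registration not required.
3. does not operate a retail storefront → Operating Permit not required.
4. employees 25 < 109 → Municipal Registration not required.
5. vehicles 22 ≥ 16 → Trade Authorization not required.
6. seating 104 > 90 → Commercial Authorization not required.
7. employees 25 < 37; vehicles 22 ≥ 17 → Large Employer Registration not required.
8. seating 104 ≥ 14 → General Business Authorization not required.

None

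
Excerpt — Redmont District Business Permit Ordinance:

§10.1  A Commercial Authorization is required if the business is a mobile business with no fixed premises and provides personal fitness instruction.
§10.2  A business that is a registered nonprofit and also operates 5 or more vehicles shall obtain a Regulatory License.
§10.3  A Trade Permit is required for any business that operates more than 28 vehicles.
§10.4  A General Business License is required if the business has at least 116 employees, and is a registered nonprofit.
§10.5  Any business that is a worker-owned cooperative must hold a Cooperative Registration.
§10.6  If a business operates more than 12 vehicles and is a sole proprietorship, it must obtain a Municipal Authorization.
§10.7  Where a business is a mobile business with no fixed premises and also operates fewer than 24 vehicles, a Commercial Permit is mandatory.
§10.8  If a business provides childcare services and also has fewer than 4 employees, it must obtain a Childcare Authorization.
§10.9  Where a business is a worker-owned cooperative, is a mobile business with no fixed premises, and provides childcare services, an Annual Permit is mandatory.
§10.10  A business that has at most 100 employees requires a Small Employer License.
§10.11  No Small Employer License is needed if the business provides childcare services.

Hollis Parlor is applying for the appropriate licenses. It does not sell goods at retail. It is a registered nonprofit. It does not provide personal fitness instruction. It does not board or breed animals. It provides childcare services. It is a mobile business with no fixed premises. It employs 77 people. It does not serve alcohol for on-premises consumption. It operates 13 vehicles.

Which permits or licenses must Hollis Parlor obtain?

Commercial Permit, Regulatory License

§10.1 is a mobile business with no fixed premises; does not provide personal fitness instruction → Commercial Authorization not required.
§10.2 is a registered nonprofit; vehicles 13 ≥ 5 → Regulatory License required.
§10.3 vehicles 13 ≤ 28 → Trade Permit not required.
§10.4 employees 77 < 116; is a registered nonprofit → General Business License not required.
§10.5 is a registered nonprofit (not: is a worker-owned cooperative) → Cooperative Registration not required.
§10.6 vehicles 13 > 12; is a registered nonprofit (not: is a sole proprietorship) → Municipal Authorization not required.
§10.7 is a mobile business with no fixed premises; vehicles 13 < 24 → Commercial Permit required.
§10.8 provides childcare services; employees 77 ≥ 4 → Childcare Authorization not required.
§10.9 is a registered nonprofit (not: is a worker-owned cooperative); is a mobile business with no fixed premises; provides childcare services → Annual Permit not required.
§10.10 employees 77 ≤ 100 → Small Employer License required.
§10.11 provides childcare services → exempt from Small Employer License.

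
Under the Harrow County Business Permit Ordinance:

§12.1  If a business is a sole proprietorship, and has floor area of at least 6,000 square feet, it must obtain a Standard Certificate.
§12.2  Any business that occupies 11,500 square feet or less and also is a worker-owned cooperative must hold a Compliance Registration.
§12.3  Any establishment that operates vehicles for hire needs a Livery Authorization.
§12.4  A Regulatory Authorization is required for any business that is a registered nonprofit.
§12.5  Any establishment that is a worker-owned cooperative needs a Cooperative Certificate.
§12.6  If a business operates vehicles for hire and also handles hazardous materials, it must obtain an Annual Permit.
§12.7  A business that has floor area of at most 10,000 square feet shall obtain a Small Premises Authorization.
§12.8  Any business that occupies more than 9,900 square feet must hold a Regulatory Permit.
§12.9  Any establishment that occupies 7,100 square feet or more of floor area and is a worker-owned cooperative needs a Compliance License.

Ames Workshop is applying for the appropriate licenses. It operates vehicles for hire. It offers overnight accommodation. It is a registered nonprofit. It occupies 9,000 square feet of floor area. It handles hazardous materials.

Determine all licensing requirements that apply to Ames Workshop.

§12.1 is a registered nonprofit (not: is a sole proprietorship); floor area 9,000 square feet ≥ 6,000 square feet → Standard Certificate not required.
§12.2 floor area 9,000 square feet ≤ 11,500 square feet; is a registered nonprofit (not: is a worker-owned cooperative) → Compliance Registration not required.
§12.3 operates vehicles for hire → Livery Authorization required.
§12.4 is a registered nonprofit → Regulatory Authorization required.
§12.5 is a registered nonprofit (not: is a worker-owned cooperative) → Cooperative Certificate not required.
§12.6 operates vehicles for hire; handles hazardous materials → Annual Permit required.
§12.7 floor area 9,000 square feet ≤ 10,000 square feet → Small Premises Authorization required.
§12.8 floor area 9,000 square feet ≤ 9,900 square feet → Regulatory Permit not required.
§12.9 floor area 9,000 square feet ≥ 7,100 square feet; is a registered nonprofit (not: is a worker-owned cooperative) → Compliance License not required.

Annual Permit, Livery Authorization, Regulatory Authorization, Small Premises Authorization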